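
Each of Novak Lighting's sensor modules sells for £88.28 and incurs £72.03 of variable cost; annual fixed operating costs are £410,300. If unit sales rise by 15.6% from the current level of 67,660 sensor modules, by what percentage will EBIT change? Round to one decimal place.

At 67,660 units, contribution = 67,660 × £16.25 = £1,099,475.00.
Operating income = contribution − fixed costs = £1,099,475.00 − £410,300 = £689,175.00.
So DOL = total CM / EBIT = £1,099,475.00 / £689,175.00 = 1.5953.
Operating income changes by 1.5953 × +15.6% = +24.9%.

+24.9%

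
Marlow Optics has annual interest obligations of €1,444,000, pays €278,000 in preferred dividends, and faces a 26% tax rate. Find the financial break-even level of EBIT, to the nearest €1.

€1,819,676

Grossing the preferred dividend up to pre-tax terms: €278,000 / (1 − 0.26) = €375,675.68.
Financial break-even EBIT = interest + D_p ÷ (1 − t) = €1,444,000 + €375,675.68 = €1,819,675.68.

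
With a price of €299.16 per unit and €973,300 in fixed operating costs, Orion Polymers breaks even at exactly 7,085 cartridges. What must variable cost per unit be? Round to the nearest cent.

€161.79

At break-even, FC = Q × (P − VC), so P − VC = €973,300 ÷ 7,085 = €137.3747.
Hence VC = price − CM = €299.16 − €137.3747 = €161.79.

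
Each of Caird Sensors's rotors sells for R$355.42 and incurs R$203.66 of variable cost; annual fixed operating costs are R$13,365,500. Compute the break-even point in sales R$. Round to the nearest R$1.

R$31,301,832

Contribution margin per unit = R$355.42 − R$203.66 = R$151.76, a CM ratio of R$151.76 ÷ R$355.42 = 0.4270.
Break-even sales = FC ÷ CM ratio = R$13,365,500 × R$355.42 / R$151.76 = R$31,301,832.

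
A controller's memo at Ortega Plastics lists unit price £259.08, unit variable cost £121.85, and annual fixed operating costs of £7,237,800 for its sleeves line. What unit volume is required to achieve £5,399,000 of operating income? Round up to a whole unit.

92,085 sleeves

Unit CM = price − variable cost = £259.08 − £121.85 = £137.23.
Units = (FC + target) / CM = (£7,237,800 + £5,399,000) / £137.23 = 92,084.82, so 92,085 sleeves.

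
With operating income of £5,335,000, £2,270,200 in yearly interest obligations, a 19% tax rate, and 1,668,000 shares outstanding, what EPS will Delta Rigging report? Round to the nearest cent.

£1.49

Pre-tax income = £5,335,000 − £2,270,200.00 = £3,064,800.00.
After tax at 19%: net income = £3,064,800.00 × 0.81 = £2,482,488.00.
EPS = £2,482,488.00 ÷ 1,668,000 = £1.49.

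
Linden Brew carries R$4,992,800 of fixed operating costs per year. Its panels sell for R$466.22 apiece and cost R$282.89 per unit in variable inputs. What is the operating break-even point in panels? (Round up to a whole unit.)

27,234 panels

Each unit contributes R$466.22 − R$282.89 = R$183.33.
Break-even volume = fixed costs ÷ CM per unit = R$4,992,800 ÷ R$183.33 = 27,233.95, so 27,234 panels.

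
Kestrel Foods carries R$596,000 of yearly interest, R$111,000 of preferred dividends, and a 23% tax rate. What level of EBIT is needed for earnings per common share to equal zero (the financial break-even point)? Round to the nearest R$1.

R$740,156

Preferred dividends are paid after tax, so their pre-tax equivalent is R$111,000 ÷ (1 − 0.23) = R$144,155.84.
EPS = 0 when EBIT covers interest plus the pre-tax preferred burden: R$596,000 + R$144,155.84 = R$740,155.84.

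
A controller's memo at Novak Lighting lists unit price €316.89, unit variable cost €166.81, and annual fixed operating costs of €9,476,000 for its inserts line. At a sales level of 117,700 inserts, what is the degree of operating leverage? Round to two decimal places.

At 117,700 units, contribution = 117,700 × €150.08 = €17,664,416.00.
EBIT = €17,664,416.00 − €9,476,000 = €8,188,416.00.
DOL = contribution ÷ EBIT = €17,664,416.00 ÷ €8,188,416.00 = 2.1572.

2.16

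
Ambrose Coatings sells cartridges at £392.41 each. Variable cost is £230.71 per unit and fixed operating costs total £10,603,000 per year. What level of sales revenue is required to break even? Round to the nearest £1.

Contribution margin per unit = £392.41 − £230.71 = £161.70, a CM ratio of £161.70 ÷ £392.41 = 0.4121.
Break-even sales = FC ÷ CM ratio = £10,603,000 × £392.41 / £161.70 = £25,731,127.

£25,731,127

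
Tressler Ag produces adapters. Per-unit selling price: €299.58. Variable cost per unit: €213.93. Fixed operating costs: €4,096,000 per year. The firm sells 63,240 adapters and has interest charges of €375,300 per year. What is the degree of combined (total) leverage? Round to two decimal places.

Contribution at this volume is 63,240 × €85.65 = €5,416,506.00.
EBIT = €5,416,506.00 − €4,096,000 = €1,320,506.00. Interest = €375,300.00, so EBIT − I = €945,206.00.
Degree of total leverage = total CM / (EBIT − interest) = €5,416,506.00 / €945,206.00 = 5.7305.

5.73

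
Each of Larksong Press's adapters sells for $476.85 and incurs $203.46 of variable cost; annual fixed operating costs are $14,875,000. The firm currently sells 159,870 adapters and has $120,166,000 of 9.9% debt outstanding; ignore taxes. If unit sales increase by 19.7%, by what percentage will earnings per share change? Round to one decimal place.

Contribution at this volume is 159,870 × $273.39 = $43,706,859.30.
Subtracting fixed costs: EBIT = $43,706,859.30 − $14,875,000 = $28,831,859.30.
After interest of $11,896,434.00, pre-tax earnings = $16,935,425.30.
Degree of combined leverage = contribution ÷ (EBIT − I) = $43,706,859.30 ÷ $16,935,425.30 = 2.5808.
%ΔEPS = DCL × %ΔSales = 2.5808 × +19.7% = +50.8%.

+50.8%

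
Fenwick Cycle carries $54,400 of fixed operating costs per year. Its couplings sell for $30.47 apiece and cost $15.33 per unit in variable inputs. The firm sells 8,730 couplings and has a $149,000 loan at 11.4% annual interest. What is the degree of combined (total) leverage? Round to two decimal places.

Contribution at this volume is 8,730 × $15.14 = $132,172.20.
EBIT = $132,172.20 − $54,400 = $77,772.20. Interest = $16,986.00.
DOL = $132,172.20 ÷ $77,772.20 = 1.6995; DFL = $77,772.20 ÷ $60,786.20 = 1.2794.
Combined leverage = 1.6995 × 1.2794 = 2.1743.

2.17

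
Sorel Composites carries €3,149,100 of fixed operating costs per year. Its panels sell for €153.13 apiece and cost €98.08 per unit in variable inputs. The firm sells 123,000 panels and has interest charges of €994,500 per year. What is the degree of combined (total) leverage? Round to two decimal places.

2.58

At 123,000 units, contribution = 123,000 × €55.05 = €6,771,150.00.
Subtracting fixed costs: EBIT = €6,771,150.00 − €3,149,100 = €3,622,050.00. Interest = €994,500.00.
DOL = €6,771,150.00 ÷ €3,622,050.00 = 1.8694; DFL = €3,622,050.00 ÷ €2,627,550.00 = 1.3785.
Combined leverage = 1.8694 × 1.3785 = 2.5770.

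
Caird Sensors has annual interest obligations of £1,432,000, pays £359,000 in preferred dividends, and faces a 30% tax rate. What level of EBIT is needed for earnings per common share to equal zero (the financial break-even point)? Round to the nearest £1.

Grossing the preferred dividend up to pre-tax terms: £359,000 / (1 − 0.30) = £512,857.14.
EPS = 0 when EBIT covers interest plus the pre-tax preferred burden: £1,432,000 + £512,857.14 = £1,944,857.14.

£1,944,857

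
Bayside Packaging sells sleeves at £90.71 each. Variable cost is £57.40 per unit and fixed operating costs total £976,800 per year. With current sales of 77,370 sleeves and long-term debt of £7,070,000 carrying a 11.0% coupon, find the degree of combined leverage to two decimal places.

At 77,370 units, contribution = 77,370 × £33.31 = £2,577,194.70.
EBIT = £2,577,194.70 − £976,800 = £1,600,394.70. Interest = £777,700.00, so EBIT − I = £822,694.70.
DCL = contribution ÷ (EBIT − I) = £2,577,194.70 ÷ £822,694.70 = 3.1326.

3.13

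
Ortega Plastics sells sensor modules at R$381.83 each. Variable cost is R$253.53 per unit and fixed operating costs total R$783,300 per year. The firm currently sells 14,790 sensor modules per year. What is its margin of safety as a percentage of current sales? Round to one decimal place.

58.7%

Contribution margin per unit = R$381.83 − R$253.53 = R$128.30. Break-even units = R$783,300 ÷ R$128.30 = 6,105.22; break-even revenue = 6,105.22 × R$381.83 = R$2,331,156.97.
Current sales = 14,790 × R$381.83 = R$5,647,265.70.
Margin of safety = (R$5,647,265.70 − R$2,331,156.97) ÷ R$5,647,265.70 = 58.7%.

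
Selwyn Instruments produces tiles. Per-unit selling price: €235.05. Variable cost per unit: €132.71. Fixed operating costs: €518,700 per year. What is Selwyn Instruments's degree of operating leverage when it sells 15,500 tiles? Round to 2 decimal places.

1.49

Contribution at this volume is 15,500 × €102.34 = €1,586,270.00.
Subtracting fixed costs: EBIT = €1,586,270.00 − €518,700 = €1,067,570.00.
Degree of operating leverage = €1,586,270.00 / €1,067,570.00 = 1.4859.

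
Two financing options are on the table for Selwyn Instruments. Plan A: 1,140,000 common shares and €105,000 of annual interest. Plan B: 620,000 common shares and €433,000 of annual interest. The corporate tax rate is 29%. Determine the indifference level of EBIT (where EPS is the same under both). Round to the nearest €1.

€824,077

At indifference, (EBIT − 105,000)(1 − t)/1,140,000 = (EBIT − 433,000)(1 − t)/620,000.
The (1 − t) factor cancels: (EBIT − 105,000) × 620,000 = (EBIT − 433,000) × 1,140,000.
Solving, EBIT = (433,000·1,140,000 − 105,000·620,000) / (1,140,000 − 620,000) = 428,520,000,000 / 520,000 = 824,076.92.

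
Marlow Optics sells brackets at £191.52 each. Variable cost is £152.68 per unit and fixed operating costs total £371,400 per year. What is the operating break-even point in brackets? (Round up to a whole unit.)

9,563 brackets

Contribution margin per unit = £191.52 − £152.68 = £38.84.
Units to break even: £371,400 ÷ £38.84 = 9,562.31, rounded up to 9,563.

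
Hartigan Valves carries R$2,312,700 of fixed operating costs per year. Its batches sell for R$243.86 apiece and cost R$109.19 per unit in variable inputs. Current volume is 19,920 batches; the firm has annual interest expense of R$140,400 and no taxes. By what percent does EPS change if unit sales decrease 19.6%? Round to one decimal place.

Contribution at this volume is 19,920 × R$134.67 = R$2,682,626.40.
Subtracting fixed costs: EBIT = R$2,682,626.40 − R$2,312,700 = R$369,926.40.
Interest = R$140,400.00, so EBIT − I = R$229,526.40.
DCL = total CM / (EBIT − I) = R$2,682,626.40 / R$229,526.40 = 11.6877.
EPS therefore changes by 11.6877 × (-19.6%) = -229.1%.

-229.1%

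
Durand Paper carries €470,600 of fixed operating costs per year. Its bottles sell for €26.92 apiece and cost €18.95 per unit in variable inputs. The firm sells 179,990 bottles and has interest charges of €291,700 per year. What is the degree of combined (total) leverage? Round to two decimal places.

Total contribution margin = 179,990 × €7.97 = €1,434,520.30.
Subtracting fixed costs: EBIT = €1,434,520.30 − €470,600 = €963,920.30. Interest = €291,700.00, so EBIT − I = €672,220.30.
Degree of total leverage = total CM / (EBIT − interest) = €1,434,520.30 / €672,220.30 = 2.1340.

2.13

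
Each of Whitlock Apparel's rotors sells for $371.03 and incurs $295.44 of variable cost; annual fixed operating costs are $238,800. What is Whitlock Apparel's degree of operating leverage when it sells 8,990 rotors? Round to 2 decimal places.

1.54

Total contribution margin = 8,990 × $75.59 = $679,554.10.
EBIT = $679,554.10 − $238,800 = $440,754.10.
DOL = contribution ÷ EBIT = $679,554.10 ÷ $440,754.10 = 1.5418.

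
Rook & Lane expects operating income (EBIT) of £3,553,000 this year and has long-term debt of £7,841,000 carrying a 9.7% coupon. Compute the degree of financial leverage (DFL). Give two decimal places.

Interest = £760,577.00.
DFL = EBIT ÷ (EBIT − I) = £3,553,000 ÷ (£3,553,000 − £760,577.00) = £3,553,000 ÷ £2,792,423.00 = 1.2724.

1.27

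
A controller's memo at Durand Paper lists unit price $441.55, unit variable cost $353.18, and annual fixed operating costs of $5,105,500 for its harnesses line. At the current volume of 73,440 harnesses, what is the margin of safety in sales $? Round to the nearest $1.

$6,917,264

Each unit contributes $441.55 − $353.18 = $88.37. Break-even units = $5,105,500 ÷ $88.37 = 57,774.13; break-even revenue = 57,774.13 × $441.55 = $25,510,167.76.
Current sales = 73,440 × $441.55 = $32,427,432.00.
Margin of safety = $32,427,432.00 − $25,510,167.76 = $6,917,264.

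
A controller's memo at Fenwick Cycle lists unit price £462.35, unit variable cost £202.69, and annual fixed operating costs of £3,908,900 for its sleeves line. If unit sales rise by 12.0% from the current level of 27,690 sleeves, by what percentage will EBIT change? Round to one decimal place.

+26.3%

At 27,690 units, contribution = 27,690 × £259.66 = £7,189,985.40.
Operating income = contribution − fixed costs = £7,189,985.40 − £3,908,900 = £3,281,085.40.
Degree of operating leverage = £7,189,985.40 / £3,281,085.40 = 2.1913.
So EBIT moves 2.1913 × (+12.0%) = +26.3%.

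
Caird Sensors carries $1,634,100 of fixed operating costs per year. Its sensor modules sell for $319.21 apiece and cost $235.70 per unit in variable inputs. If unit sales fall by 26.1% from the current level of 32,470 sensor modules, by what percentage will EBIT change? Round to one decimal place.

At 32,470 units, contribution = 32,470 × $83.51 = $2,711,569.70.
EBIT = $2,711,569.70 − $1,634,100 = $1,077,469.70.
Degree of operating leverage = $2,711,569.70 / $1,077,469.70 = 2.5166.
%ΔEBIT = DOL × %ΔSales = 2.5166 × -26.1% = -65.7%.

-65.7%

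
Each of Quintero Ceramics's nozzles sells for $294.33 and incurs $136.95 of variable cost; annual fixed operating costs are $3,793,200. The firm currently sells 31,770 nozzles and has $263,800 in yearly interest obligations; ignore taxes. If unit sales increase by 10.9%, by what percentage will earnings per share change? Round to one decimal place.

Contribution at this volume is 31,770 × $157.38 = $4,999,962.60.
Subtracting fixed costs: EBIT = $4,999,962.60 − $3,793,200 = $1,206,762.60.
Interest = $263,800.00, so EBIT − I = $942,962.60.
DCL = total CM / (EBIT − I) = $4,999,962.60 / $942,962.60 = 5.3024.
%ΔEPS = DCL × %ΔSales = 5.3024 × +10.9% = +57.8%.

+57.8%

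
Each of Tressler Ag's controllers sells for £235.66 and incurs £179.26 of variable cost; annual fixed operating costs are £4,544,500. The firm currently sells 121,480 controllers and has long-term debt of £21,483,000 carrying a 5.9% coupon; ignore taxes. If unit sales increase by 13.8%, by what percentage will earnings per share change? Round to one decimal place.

+91.0%

At 121,480 units, contribution = 121,480 × £56.40 = £6,851,472.00.
EBIT = £6,851,472.00 − £4,544,500 = £2,306,972.00.
Interest = £1,267,497.00, so EBIT − I = £1,039,475.00.
Degree of combined leverage = contribution ÷ (EBIT − I) = £6,851,472.00 ÷ £1,039,475.00 = 6.5913.
EPS therefore changes by 6.5913 × (+13.8%) = +91.0%.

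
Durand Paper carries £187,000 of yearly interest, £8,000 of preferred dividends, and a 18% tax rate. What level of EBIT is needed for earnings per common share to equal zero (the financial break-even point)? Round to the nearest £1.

£196,756

Grossing the preferred dividend up to pre-tax terms: £8,000 / (1 − 0.18) = £9,756.10.
EPS = 0 when EBIT covers interest plus the pre-tax preferred burden: £187,000 + £9,756.10 = £196,756.10.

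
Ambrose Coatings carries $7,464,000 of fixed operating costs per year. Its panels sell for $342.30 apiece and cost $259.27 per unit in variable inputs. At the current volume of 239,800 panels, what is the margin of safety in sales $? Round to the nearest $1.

$51,312,407

Contribution margin per unit = $342.30 − $259.27 = $83.03. Break-even units = $7,464,000 ÷ $83.03 = 89,895.22; break-even revenue = 89,895.22 × $342.30 = $30,771,133.33.
Current sales = 239,800 × $342.30 = $82,083,540.00.
Margin of safety = $82,083,540.00 − $30,771,133.33 = $51,312,407.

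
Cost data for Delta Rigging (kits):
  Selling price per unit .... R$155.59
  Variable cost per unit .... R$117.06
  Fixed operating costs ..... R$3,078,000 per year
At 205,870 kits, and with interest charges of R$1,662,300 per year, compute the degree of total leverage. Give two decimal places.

Contribution at this volume is 205,870 × R$38.53 = R$7,932,171.10.
Subtracting fixed costs: EBIT = R$7,932,171.10 − R$3,078,000 = R$4,854,171.10. Interest = R$1,662,300.00, so EBIT − I = R$3,191,871.10.
Degree of total leverage = total CM / (EBIT − interest) = R$7,932,171.10 / R$3,191,871.10 = 2.4851.

2.49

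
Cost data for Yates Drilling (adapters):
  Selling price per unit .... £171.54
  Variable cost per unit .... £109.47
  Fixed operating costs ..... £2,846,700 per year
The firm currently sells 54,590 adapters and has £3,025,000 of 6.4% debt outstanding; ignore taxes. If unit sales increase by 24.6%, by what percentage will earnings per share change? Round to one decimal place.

+239.5%

Total contribution margin = 54,590 × £62.07 = £3,388,401.30.
Operating income = contribution − fixed costs = £3,388,401.30 − £2,846,700 = £541,701.30.
Interest = £193,600.00, so EBIT − I = £348,101.30.
Degree of combined leverage = contribution ÷ (EBIT − I) = £3,388,401.30 ÷ £348,101.30 = 9.7340.
%ΔEPS = DCL × %ΔSales = 9.7340 × +24.6% = +239.5%.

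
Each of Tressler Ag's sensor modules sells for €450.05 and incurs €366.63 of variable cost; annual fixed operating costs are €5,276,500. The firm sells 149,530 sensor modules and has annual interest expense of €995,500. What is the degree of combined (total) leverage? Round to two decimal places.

2.01

At 149,530 units, contribution = 149,530 × €83.42 = €12,473,792.60.
Operating income = contribution − fixed costs = €12,473,792.60 − €5,276,500 = €7,197,292.60. Interest = €995,500.00, so EBIT − I = €6,201,792.60.
DCL = contribution ÷ (EBIT − I) = €12,473,792.60 ÷ €6,201,792.60 = 2.0113.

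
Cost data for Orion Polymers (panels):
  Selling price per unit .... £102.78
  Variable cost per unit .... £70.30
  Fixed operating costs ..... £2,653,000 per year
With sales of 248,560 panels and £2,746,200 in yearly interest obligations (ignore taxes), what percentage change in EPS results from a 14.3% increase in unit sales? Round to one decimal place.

Total contribution margin = 248,560 × £32.48 = £8,073,228.80.
EBIT = £8,073,228.80 − £2,653,000 = £5,420,228.80.
Interest = £2,746,200.00, so EBIT − I = £2,674,028.80.
Degree of combined leverage = contribution ÷ (EBIT − I) = £8,073,228.80 ÷ £2,674,028.80 = 3.0191.
%ΔEPS = DCL × %ΔSales = 3.0191 × +14.3% = +43.2%.

+43.2%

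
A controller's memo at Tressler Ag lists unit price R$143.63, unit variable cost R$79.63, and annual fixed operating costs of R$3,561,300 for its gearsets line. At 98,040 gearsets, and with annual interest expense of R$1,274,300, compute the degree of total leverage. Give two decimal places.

Total contribution margin = 98,040 × R$64.00 = R$6,274,560.00.
EBIT = R$6,274,560.00 − R$3,561,300 = R$2,713,260.00. Interest = R$1,274,300.00.
DOL = R$6,274,560.00 ÷ R$2,713,260.00 = 2.3126; DFL = R$2,713,260.00 ÷ R$1,438,960.00 = 1.8856.
DCL = DOL × DFL = 2.3126 × 1.8856 = 4.3606.

4.36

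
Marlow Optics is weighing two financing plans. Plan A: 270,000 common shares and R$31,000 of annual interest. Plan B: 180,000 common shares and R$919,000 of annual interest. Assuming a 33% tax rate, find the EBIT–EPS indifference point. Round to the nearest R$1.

R$2,695,000

Set EPS_A = EPS_B: (EBIT − R$31,000)(1 − 0.33) ÷ 270,000 = (EBIT − R$919,000)(1 − 0.33) ÷ 180,000.
The (1 − t) factor cancels: (EBIT − 31,000) × 180,000 = (EBIT − 919,000) × 270,000.
Solving, EBIT = (919,000·270,000 − 31,000·180,000) / (270,000 − 180,000) = 242,550,000,000 / 90,000 = 2,695,000.00.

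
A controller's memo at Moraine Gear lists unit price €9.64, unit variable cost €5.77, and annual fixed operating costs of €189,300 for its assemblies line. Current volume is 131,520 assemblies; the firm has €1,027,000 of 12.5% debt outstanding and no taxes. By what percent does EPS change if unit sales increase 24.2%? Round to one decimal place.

At 131,520 units, contribution = 131,520 × €3.87 = €508,982.40.
EBIT = €508,982.40 − €189,300 = €319,682.40.
Interest = €128,375.00, so EBIT − I = €191,307.40.
Degree of combined leverage = contribution ÷ (EBIT − I) = €508,982.40 ÷ €191,307.40 = 2.6605.
%ΔEPS = DCL × %ΔSales = 2.6605 × +24.2% = +64.4%.

+64.4%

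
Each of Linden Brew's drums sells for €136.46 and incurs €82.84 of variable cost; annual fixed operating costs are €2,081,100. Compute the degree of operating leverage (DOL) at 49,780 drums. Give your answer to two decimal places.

Contribution at this volume is 49,780 × €53.62 = €2,669,203.60.
Operating income = contribution − fixed costs = €2,669,203.60 − €2,081,100 = €588,103.60.
DOL = contribution ÷ EBIT = €2,669,203.60 ÷ €588,103.60 = 4.5387.

4.54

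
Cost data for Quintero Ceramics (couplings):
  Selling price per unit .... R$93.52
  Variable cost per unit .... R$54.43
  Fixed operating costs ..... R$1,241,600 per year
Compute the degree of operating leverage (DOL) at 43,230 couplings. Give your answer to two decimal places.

3.77

At 43,230 units, contribution = 43,230 × R$39.09 = R$1,689,860.70.
Subtracting fixed costs: EBIT = R$1,689,860.70 − R$1,241,600 = R$448,260.70.
DOL = contribution ÷ EBIT = R$1,689,860.70 ÷ R$448,260.70 = 3.7698.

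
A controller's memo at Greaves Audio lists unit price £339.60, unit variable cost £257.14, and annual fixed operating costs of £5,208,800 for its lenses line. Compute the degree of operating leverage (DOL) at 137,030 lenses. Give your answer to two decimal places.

At 137,030 units, contribution = 137,030 × £82.46 = £11,299,493.80.
Operating income = contribution − fixed costs = £11,299,493.80 − £5,208,800 = £6,090,693.80.
So DOL = total CM / EBIT = £11,299,493.80 / £6,090,693.80 = 1.8552.

1.86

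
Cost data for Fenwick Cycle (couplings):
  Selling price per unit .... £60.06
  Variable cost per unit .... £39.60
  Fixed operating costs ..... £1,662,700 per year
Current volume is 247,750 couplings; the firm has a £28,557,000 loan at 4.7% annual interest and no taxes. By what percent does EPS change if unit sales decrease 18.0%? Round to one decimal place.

-44.2%

At 247,750 units, contribution = 247,750 × £20.46 = £5,068,965.00.
Operating income = contribution − fixed costs = £5,068,965.00 − £1,662,700 = £3,406,265.00.
After interest of £1,342,179.00, pre-tax earnings = £2,064,086.00.
Degree of combined leverage = contribution ÷ (EBIT − I) = £5,068,965.00 ÷ £2,064,086.00 = 2.4558.
%ΔEPS = DCL × %ΔSales = 2.4558 × -18.0% = -44.2%.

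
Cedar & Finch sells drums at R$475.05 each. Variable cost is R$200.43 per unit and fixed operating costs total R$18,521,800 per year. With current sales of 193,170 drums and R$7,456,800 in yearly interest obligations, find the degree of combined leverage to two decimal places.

At 193,170 units, contribution = 193,170 × R$274.62 = R$53,048,345.40.
Operating income = contribution − fixed costs = R$53,048,345.40 − R$18,521,800 = R$34,526,545.40. Interest = R$7,456,800.00, so EBIT − I = R$27,069,745.40.
DCL = contribution ÷ (EBIT − I) = R$53,048,345.40 ÷ R$27,069,745.40 = 1.9597.

1.96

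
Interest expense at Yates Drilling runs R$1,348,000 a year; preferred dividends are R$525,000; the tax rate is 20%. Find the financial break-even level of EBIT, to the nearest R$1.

R$2,004,250

Preferred dividends are paid after tax, so their pre-tax equivalent is R$525,000 ÷ (1 − 0.20) = R$656,250.00.
EPS = 0 when EBIT covers interest plus the pre-tax preferred burden: R$1,348,000 + R$656,250.00 = R$2,004,250.00.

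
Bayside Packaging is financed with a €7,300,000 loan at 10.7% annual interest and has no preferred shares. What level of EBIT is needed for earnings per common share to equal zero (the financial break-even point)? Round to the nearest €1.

€781,100

Annual interest = 10.7% × €7,300,000 = €781,100.00.
Without preferred stock the financial break-even is simply EBIT = interest = €781,100.00.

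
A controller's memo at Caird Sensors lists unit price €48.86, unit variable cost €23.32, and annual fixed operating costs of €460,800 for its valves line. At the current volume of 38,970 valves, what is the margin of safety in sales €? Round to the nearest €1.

€1,022,528

Each unit contributes €48.86 − €23.32 = €25.54. Break-even units = €460,800 ÷ €25.54 = 18,042.29; break-even revenue = 18,042.29 × €48.86 = €881,546.12.
Actual sales revenue = 38,970 × €48.86 = €1,904,074.20.
Margin of safety = €1,904,074.20 − €881,546.12 = €1,022,528.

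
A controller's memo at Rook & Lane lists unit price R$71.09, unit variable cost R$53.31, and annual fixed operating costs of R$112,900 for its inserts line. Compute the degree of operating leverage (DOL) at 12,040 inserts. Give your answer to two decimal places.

2.12

Contribution at this volume is 12,040 × R$17.78 = R$214,071.20.
Operating income = contribution − fixed costs = R$214,071.20 − R$112,900 = R$101,171.20.
DOL = contribution ÷ EBIT = R$214,071.20 ÷ R$101,171.20 = 2.1159.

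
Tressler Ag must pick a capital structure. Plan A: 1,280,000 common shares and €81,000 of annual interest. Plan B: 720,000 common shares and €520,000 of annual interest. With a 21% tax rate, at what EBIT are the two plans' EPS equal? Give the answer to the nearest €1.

€1,084,429

At indifference, (EBIT − 81,000)(1 − t)/1,280,000 = (EBIT − 520,000)(1 − t)/720,000.
Cancelling (1 − t) and cross-multiplying: 720,000·(EBIT − 81,000) = 1,280,000·(EBIT − 520,000).
EBIT × (1,280,000 − 720,000) = 520,000 × 1,280,000 − 81,000 × 720,000 = 607,280,000,000, so EBIT = 607,280,000,000 ÷ 560,000 = 1,084,428.57.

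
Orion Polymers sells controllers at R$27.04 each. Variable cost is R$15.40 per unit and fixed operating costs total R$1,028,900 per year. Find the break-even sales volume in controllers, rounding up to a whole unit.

88,394 controllers

Contribution margin per unit = R$27.04 − R$15.40 = R$11.64.
Units to break even: R$1,028,900 ÷ R$11.64 = 88,393.47, rounded up to 88,394.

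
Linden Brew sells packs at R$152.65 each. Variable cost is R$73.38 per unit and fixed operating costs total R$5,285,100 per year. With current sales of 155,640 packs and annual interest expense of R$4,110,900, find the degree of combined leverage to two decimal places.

4.19

Contribution at this volume is 155,640 × R$79.27 = R$12,337,582.80.
Subtracting fixed costs: EBIT = R$12,337,582.80 − R$5,285,100 = R$7,052,482.80. Interest = R$4,110,900.00, so EBIT − I = R$2,941,582.80.
Degree of total leverage = total CM / (EBIT − interest) = R$12,337,582.80 / R$2,941,582.80 = 4.1942.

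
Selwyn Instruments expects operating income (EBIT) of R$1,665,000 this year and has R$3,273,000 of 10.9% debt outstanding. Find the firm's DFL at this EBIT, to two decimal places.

Interest = R$356,757.00.
DFL = EBIT ÷ (EBIT − I) = R$1,665,000 ÷ (R$1,665,000 − R$356,757.00) = R$1,665,000 ÷ R$1,308,243.00 = 1.2727.

1.27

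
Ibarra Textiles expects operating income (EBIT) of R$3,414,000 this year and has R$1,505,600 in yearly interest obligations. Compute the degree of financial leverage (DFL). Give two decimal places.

Interest = R$1,505,600.00.
Degree of financial leverage = EBIT / (EBIT − interest) = R$3,414,000 / R$1,908,400.00 = 1.7889.

1.79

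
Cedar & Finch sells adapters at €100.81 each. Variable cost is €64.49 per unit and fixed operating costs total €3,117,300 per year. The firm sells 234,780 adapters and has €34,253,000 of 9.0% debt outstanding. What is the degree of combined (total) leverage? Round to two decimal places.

3.66

At 234,780 units, contribution = 234,780 × €36.32 = €8,527,209.60.
Operating income = contribution − fixed costs = €8,527,209.60 − €3,117,300 = €5,409,909.60. Interest = €3,082,770.00.
DOL = €8,527,209.60 ÷ €5,409,909.60 = 1.5762; DFL = €5,409,909.60 ÷ €2,327,139.60 = 2.3247.
Combined leverage = 1.5762 × 2.3247 = 3.6642.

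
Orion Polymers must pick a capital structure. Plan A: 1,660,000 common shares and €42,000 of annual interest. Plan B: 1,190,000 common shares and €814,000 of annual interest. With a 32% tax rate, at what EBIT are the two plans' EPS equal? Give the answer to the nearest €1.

At indifference, (EBIT − 42,000)(1 − t)/1,660,000 = (EBIT − 814,000)(1 − t)/1,190,000.
The (1 − t) factor cancels: (EBIT − 42,000) × 1,190,000 = (EBIT − 814,000) × 1,660,000.
EBIT × (1,660,000 − 1,190,000) = 814,000 × 1,660,000 − 42,000 × 1,190,000 = 1,301,260,000,000, so EBIT = 1,301,260,000,000 ÷ 470,000 = 2,768,638.30.

€2,768,638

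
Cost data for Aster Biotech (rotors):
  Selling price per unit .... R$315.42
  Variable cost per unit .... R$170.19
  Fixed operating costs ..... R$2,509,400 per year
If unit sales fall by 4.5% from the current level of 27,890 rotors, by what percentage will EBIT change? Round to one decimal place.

-11.8%

Contribution at this volume is 27,890 × R$145.23 = R$4,050,464.70.
Subtracting fixed costs: EBIT = R$4,050,464.70 − R$2,509,400 = R$1,541,064.70.
So DOL = total CM / EBIT = R$4,050,464.70 / R$1,541,064.70 = 2.6284.
So EBIT moves 2.6284 × (-4.5%) = -11.8%.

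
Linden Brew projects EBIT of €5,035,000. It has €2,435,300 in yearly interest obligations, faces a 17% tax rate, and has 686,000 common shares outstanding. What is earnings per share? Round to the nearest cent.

Interest = €2,435,300.00, so EBT = €5,035,000 − €2,435,300.00 = €2,599,700.00.
After tax at 17%: net income = €2,599,700.00 × 0.83 = €2,157,751.00.
EPS = €2,157,751.00 ÷ 686,000 = €3.15.

€3.15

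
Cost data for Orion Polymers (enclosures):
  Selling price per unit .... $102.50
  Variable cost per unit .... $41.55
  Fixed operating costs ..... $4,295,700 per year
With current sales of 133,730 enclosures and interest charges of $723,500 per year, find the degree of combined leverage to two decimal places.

At 133,730 units, contribution = 133,730 × $60.95 = $8,150,843.50.
Subtracting fixed costs: EBIT = $8,150,843.50 − $4,295,700 = $3,855,143.50. Interest = $723,500.00, so EBIT − I = $3,131,643.50.
DCL = contribution ÷ (EBIT − I) = $8,150,843.50 ÷ $3,131,643.50 = 2.6027.

2.60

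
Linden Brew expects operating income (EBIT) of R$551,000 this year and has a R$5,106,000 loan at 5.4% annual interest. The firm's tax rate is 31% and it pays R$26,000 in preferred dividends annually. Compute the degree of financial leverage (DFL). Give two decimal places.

Annual interest charges come to R$275,724.00.
Pre-tax preferred-dividend burden = R$26,000 ÷ (1 − 0.31) = R$37,681.16.
DFL = EBIT ÷ [EBIT − I − D_p/(1−t)] = R$551,000 ÷ [R$551,000 − R$275,724.00 − R$37,681.16] = R$551,000 ÷ R$237,594.84 = 2.3191.

2.32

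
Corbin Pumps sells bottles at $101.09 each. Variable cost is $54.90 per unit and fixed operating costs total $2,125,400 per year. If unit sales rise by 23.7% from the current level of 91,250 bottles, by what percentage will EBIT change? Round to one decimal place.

Total contribution margin = 91,250 × $46.19 = $4,214,837.50.
Operating income = contribution − fixed costs = $4,214,837.50 − $2,125,400 = $2,089,437.50.
DOL = contribution ÷ EBIT = $4,214,837.50 ÷ $2,089,437.50 = 2.0172.
%ΔEBIT = DOL × %ΔSales = 2.0172 × +23.7% = +47.8%.

+47.8%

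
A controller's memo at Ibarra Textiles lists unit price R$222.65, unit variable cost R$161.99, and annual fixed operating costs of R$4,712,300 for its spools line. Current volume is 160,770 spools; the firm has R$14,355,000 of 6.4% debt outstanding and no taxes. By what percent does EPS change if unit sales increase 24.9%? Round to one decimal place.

Contribution at this volume is 160,770 × R$60.66 = R$9,752,308.20.
Operating income = contribution − fixed costs = R$9,752,308.20 − R$4,712,300 = R$5,040,008.20.
After interest of R$918,720.00, pre-tax earnings = R$4,121,288.20.
DCL = total CM / (EBIT − I) = R$9,752,308.20 / R$4,121,288.20 = 2.3663.
EPS therefore changes by 2.3663 × (+24.9%) = +58.9%.

+58.9%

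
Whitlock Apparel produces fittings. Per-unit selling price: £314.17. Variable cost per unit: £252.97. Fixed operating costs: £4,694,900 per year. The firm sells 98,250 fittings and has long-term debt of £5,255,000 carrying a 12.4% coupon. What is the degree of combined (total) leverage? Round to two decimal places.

Total contribution margin = 98,250 × £61.20 = £6,012,900.00.
EBIT = £6,012,900.00 − £4,694,900 = £1,318,000.00. Interest = £651,620.00.
DOL = £6,012,900.00 ÷ £1,318,000.00 = 4.5621; DFL = £1,318,000.00 ÷ £666,380.00 = 1.9779.
DCL = DOL × DFL = 4.5621 × 1.9779 = 9.0234.

9.02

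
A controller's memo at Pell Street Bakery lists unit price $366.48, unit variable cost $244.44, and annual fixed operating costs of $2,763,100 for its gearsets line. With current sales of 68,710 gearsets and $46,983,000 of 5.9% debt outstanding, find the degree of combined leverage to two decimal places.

Total contribution margin = 68,710 × $122.04 = $8,385,368.40.
EBIT = $8,385,368.40 − $2,763,100 = $5,622,268.40. Interest = $2,771,997.00.
DOL = $8,385,368.40 ÷ $5,622,268.40 = 1.4915; DFL = $5,622,268.40 ÷ $2,850,271.40 = 1.9725.
DCL = DOL × DFL = 1.4915 × 1.9725 = 2.9420.

2.94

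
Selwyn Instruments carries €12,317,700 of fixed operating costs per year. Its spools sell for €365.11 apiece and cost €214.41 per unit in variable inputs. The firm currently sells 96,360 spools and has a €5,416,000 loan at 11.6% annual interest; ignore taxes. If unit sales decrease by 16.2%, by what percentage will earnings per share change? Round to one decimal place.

-149.3%

At 96,360 units, contribution = 96,360 × €150.70 = €14,521,452.00.
Subtracting fixed costs: EBIT = €14,521,452.00 − €12,317,700 = €2,203,752.00.
After interest of €628,256.00, pre-tax earnings = €1,575,496.00.
Degree of combined leverage = contribution ÷ (EBIT − I) = €14,521,452.00 ÷ €1,575,496.00 = 9.2171.
EPS therefore changes by 9.2171 × (-16.2%) = -149.3%.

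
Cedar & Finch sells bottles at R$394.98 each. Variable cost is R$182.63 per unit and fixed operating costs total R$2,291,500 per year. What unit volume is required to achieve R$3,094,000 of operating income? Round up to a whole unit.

Contribution margin per unit = R$394.98 − R$182.63 = R$212.35.
Required volume = (fixed costs + target profit) ÷ CM = (R$2,291,500 + R$3,094,000) ÷ R$212.35 = 25,361.43, so 25,362 bottles.

25,362 bottles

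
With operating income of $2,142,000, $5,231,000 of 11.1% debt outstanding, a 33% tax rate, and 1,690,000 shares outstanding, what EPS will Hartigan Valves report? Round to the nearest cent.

$0.62

Interest = $580,641.00, so EBT = $2,142,000 − $580,641.00 = $1,561,359.00.
After tax at 33%: net income = $1,561,359.00 × 0.67 = $1,046,110.53.
Per share: $1,046,110.53 / 1,690,000 shares = $0.62.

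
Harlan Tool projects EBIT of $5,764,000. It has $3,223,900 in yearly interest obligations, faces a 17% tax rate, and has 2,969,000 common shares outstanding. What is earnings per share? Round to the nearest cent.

Interest = $3,223,900.00, so EBT = $5,764,000 − $3,223,900.00 = $2,540,100.00.
Net income = $2,540,100.00 × (1 − 0.17) = $2,108,283.00.
Per share: $2,108,283.00 / 2,969,000 shares = $0.71.

$0.71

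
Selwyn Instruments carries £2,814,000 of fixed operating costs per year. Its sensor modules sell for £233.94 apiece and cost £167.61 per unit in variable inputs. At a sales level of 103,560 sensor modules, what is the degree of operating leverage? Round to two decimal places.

1.69

At 103,560 units, contribution = 103,560 × £66.33 = £6,869,134.80.
Subtracting fixed costs: EBIT = £6,869,134.80 − £2,814,000 = £4,055,134.80.
Degree of operating leverage = £6,869,134.80 / £4,055,134.80 = 1.6939.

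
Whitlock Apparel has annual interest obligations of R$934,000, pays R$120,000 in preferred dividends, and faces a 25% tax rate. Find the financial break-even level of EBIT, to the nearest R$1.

R$1,094,000

Grossing the preferred dividend up to pre-tax terms: R$120,000 / (1 − 0.25) = R$160,000.00.
EPS = 0 when EBIT covers interest plus the pre-tax preferred burden: R$934,000 + R$160,000.00 = R$1,094,000.00.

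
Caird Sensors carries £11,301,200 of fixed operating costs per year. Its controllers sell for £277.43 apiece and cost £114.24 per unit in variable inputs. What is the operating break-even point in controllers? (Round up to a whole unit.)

69,252 controllers

Unit CM = price − variable cost = £277.43 − £114.24 = £163.19.
Units to break even: £11,301,200 ÷ £163.19 = 69,251.79, rounded up to 69,252.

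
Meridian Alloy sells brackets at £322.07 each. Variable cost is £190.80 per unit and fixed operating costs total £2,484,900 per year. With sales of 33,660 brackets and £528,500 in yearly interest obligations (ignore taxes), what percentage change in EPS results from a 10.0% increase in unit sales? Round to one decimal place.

+31.4%

Total contribution margin = 33,660 × £131.27 = £4,418,548.20.
Subtracting fixed costs: EBIT = £4,418,548.20 − £2,484,900 = £1,933,648.20.
After interest of £528,500.00, pre-tax earnings = £1,405,148.20.
Degree of combined leverage = contribution ÷ (EBIT − I) = £4,418,548.20 ÷ £1,405,148.20 = 3.1445.
%ΔEPS = DCL × %ΔSales = 3.1445 × +10.0% = +31.4%.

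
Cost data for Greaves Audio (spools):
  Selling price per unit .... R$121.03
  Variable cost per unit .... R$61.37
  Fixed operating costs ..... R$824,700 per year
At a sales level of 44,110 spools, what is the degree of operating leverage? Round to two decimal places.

1.46

At 44,110 units, contribution = 44,110 × R$59.66 = R$2,631,602.60.
EBIT = R$2,631,602.60 − R$824,700 = R$1,806,902.60.
DOL = contribution ÷ EBIT = R$2,631,602.60 ÷ R$1,806,902.60 = 1.4564.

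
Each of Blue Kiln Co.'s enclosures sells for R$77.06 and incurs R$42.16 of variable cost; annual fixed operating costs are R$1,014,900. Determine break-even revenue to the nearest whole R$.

CM per unit = R$77.06 − R$42.16 = R$34.90; CM ratio = R$34.90 / R$77.06 = 0.4529.
Break-even sales = FC ÷ CM ratio = R$1,014,900 × R$77.06 / R$34.90 = R$2,240,922.

R$2,240,922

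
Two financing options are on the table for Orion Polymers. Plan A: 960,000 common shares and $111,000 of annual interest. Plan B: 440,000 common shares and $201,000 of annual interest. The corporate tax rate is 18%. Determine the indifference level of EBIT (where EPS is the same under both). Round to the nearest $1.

$277,154

Set EPS_A = EPS_B: (EBIT − $111,000)(1 − 0.18) ÷ 960,000 = (EBIT − $201,000)(1 − 0.18) ÷ 440,000.
The (1 − t) factor cancels: (EBIT − 111,000) × 440,000 = (EBIT − 201,000) × 960,000.
Solving, EBIT = (201,000·960,000 − 111,000·440,000) / (960,000 − 440,000) = 144,120,000,000 / 520,000 = 277,153.85.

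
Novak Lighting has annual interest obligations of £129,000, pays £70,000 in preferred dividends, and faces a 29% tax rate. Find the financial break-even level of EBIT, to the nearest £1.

Grossing the preferred dividend up to pre-tax terms: £70,000 / (1 − 0.29) = £98,591.55.
EPS = 0 when EBIT covers interest plus the pre-tax preferred burden: £129,000 + £98,591.55 = £227,591.55.

£227,592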